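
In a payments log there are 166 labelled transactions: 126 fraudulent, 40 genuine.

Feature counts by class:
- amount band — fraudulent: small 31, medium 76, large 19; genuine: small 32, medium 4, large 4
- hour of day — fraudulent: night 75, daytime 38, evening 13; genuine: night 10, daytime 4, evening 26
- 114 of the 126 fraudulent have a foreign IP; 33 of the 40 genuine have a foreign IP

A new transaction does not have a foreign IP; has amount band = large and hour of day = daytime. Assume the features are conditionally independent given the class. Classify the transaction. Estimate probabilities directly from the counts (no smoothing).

fraudulent: (126/166) × (19/126) × (38/126) × (12/126) ≈ 0.00328753
genuine: (40/166) × (4/40) × (4/40) × (7/40) ≈ 0.000421687
Highest score → fraudulent.

fraudulent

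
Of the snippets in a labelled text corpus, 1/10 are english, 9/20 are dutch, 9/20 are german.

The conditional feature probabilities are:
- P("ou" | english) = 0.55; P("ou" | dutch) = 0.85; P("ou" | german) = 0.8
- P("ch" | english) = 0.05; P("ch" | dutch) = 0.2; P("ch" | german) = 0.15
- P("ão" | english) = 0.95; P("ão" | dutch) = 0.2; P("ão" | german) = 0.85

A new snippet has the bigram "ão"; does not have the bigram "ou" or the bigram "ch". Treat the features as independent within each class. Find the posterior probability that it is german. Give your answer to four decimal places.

english: 0.1 × (1−0.55) × (1−0.05) × 0.95 = 0.0406125
dutch: 0.45 × (1−0.85) × (1−0.2) × 0.2 = 0.0108
german: 0.45 × (1−0.8) × (1−0.15) × 0.85 = 0.065025
P(german | x) = 0.065025 / 0.1164375 ≈ 0.5585

0.5585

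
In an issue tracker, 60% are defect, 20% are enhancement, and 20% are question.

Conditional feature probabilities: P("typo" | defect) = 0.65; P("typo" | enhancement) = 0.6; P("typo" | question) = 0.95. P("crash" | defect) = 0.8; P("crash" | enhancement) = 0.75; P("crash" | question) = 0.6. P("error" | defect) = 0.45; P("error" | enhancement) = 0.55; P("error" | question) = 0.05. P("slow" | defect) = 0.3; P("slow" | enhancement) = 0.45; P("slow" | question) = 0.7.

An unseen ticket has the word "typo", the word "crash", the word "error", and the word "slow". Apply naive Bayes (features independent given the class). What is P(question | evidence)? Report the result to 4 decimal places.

defect: 0.6 × 0.65 × 0.8 × 0.45 × 0.3 = 0.04212
enhancement: 0.2 × 0.6 × 0.75 × 0.55 × 0.45 = 0.022275
question: 0.2 × 0.95 × 0.6 × 0.05 × 0.7 = 0.00399
P(question | x) = 0.00399 / 0.068385 ≈ 0.0583

0.0583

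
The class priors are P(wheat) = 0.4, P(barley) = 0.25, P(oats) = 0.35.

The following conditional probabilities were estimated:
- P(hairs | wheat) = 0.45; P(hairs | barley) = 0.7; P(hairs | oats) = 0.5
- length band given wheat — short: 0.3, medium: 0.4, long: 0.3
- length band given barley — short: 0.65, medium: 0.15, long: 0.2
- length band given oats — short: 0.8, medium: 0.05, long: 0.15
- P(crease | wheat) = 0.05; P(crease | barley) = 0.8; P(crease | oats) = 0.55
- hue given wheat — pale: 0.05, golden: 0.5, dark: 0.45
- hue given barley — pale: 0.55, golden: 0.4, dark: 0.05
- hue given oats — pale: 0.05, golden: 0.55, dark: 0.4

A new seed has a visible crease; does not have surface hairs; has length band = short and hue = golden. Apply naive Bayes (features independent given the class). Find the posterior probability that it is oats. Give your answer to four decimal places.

0.7106

wheat: 0.4 × (1−0.45) × 0.3 × 0.05 × 0.5 = 0.00165
barley: 0.25 × (1−0.7) × 0.65 × 0.8 × 0.4 = 0.0156
oats: 0.35 × (1−0.5) × 0.8 × 0.55 × 0.55 = 0.04235
P(oats | x) = 0.04235 / 0.0596 ≈ 0.7106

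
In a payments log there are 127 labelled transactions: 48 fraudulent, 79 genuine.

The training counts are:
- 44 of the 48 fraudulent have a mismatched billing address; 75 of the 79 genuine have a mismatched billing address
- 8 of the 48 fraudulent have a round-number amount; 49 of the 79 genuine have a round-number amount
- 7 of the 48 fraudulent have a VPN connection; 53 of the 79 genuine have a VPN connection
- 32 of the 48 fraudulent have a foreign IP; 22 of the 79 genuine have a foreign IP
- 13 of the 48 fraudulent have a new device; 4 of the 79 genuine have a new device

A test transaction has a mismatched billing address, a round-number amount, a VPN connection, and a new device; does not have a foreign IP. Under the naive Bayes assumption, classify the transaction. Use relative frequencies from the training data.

fraudulent: (48/127) × (44/48) × (8/48) × (7/48) × (16/48) × (13/48) ≈ 0.000760213
genuine: (79/127) × (75/79) × (49/79) × (53/79) × (57/79) × (4/79) ≈ 0.00897751
Highest score → genuine.

genuine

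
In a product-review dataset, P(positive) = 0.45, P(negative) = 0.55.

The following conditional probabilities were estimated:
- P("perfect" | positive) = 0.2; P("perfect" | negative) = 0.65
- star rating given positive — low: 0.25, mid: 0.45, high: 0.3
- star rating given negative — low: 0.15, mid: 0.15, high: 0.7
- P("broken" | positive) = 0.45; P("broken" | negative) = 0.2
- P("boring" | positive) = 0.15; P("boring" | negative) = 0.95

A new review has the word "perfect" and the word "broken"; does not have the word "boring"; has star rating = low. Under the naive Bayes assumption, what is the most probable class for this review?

positive

positive: 0.45 × 0.2 × 0.25 × 0.45 × (1−0.15) = 0.00860625
negative: 0.55 × 0.65 × 0.15 × 0.2 × (1−0.95) = 0.00053625
Highest score → positive.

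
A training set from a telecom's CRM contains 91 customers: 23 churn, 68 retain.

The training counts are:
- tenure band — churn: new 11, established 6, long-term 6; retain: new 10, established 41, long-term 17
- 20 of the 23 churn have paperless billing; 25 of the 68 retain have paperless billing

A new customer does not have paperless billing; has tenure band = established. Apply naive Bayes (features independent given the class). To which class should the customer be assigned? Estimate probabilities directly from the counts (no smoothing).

retain

churn: (23/91) × (6/23) × (3/23) ≈ 0.0086001
retain: (68/91) × (41/68) × (43/68) ≈ 0.284906
Highest score → retain.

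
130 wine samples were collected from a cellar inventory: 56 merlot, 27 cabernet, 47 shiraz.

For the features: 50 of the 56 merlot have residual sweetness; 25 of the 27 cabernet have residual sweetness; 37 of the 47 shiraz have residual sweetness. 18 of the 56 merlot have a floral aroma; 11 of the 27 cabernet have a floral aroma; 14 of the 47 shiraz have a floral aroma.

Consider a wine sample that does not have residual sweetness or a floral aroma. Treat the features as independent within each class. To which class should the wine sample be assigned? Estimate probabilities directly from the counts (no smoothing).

shiraz

merlot: (56/130) × (6/56) × (38/56) ≈ 0.0313187
cabernet: (27/130) × (2/27) × (16/27) ≈ 0.00911681
shiraz: (47/130) × (10/47) × (33/47) ≈ 0.0540098
Highest score → shiraz.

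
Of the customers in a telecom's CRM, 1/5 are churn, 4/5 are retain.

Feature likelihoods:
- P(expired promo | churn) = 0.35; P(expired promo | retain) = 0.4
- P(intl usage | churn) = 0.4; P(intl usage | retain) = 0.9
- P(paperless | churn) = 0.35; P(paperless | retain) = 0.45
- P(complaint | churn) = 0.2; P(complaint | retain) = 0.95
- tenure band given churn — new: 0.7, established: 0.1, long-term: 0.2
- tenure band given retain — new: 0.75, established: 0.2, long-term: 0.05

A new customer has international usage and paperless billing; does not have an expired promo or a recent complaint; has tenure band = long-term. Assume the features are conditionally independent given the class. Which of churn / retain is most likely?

churn

churn: 0.2 × (1−0.35) × 0.4 × 0.35 × (1−0.2) × 0.2 = 0.002912
retain: 0.8 × (1−0.4) × 0.9 × 0.45 × (1−0.95) × 0.05 = 0.000486
Highest score → churn.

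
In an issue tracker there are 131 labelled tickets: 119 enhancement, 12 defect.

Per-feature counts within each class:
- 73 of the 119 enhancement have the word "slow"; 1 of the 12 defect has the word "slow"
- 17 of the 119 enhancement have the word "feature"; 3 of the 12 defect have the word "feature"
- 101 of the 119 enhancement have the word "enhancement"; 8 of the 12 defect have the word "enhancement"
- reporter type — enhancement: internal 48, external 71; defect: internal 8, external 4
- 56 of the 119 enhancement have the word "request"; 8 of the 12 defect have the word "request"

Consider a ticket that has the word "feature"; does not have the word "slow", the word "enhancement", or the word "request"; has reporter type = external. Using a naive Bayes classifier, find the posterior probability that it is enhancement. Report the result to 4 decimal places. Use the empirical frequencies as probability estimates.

0.7551

enhancement: (119/131) × (46/119) × (17/119) × (18/119) × (71/119) × (63/119) ≈ 0.00239673
defect: (12/131) × (11/12) × (3/12) × (4/12) × (4/12) × (4/12) ≈ 0.000777495
P(enhancement | x) = 0.00239673 / 0.003174225 ≈ 0.7551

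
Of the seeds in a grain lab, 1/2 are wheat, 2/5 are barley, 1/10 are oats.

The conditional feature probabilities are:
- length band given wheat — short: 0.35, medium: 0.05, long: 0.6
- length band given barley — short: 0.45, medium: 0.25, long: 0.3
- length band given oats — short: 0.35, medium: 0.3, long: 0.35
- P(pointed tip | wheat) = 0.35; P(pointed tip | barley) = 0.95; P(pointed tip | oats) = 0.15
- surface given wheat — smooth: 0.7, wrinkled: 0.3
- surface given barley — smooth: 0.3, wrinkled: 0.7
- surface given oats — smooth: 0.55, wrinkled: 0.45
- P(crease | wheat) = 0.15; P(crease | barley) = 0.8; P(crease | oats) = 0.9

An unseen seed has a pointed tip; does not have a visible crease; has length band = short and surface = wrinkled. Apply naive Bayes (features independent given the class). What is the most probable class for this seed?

wheat: 0.5 × 0.35 × 0.35 × 0.3 × (1−0.15) = 0.01561875
barley: 0.4 × 0.45 × 0.95 × 0.7 × (1−0.8) = 0.02394
oats: 0.1 × 0.35 × 0.15 × 0.45 × (1−0.9) = 0.00023625
Highest score → barley.

barley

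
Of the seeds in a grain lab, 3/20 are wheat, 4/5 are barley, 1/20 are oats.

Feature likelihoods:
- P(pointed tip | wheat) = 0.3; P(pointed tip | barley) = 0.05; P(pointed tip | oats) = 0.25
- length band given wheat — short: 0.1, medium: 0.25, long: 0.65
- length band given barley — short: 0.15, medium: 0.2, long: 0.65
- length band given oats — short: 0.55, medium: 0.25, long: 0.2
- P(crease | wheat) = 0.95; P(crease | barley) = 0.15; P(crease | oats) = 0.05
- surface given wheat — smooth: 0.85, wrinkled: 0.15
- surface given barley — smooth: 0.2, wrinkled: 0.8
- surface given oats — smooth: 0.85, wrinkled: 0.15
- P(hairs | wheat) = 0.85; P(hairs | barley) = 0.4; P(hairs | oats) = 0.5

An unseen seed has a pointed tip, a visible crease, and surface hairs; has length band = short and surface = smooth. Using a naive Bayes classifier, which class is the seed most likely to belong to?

wheat: 0.15 × 0.3 × 0.1 × 0.95 × 0.85 × 0.85 = 0.0030886875
barley: 0.8 × 0.05 × 0.15 × 0.15 × 0.2 × 0.4 = 0.000072
oats: 0.05 × 0.25 × 0.55 × 0.05 × 0.85 × 0.5 = 0.00014609375
Highest score → wheat.

wheat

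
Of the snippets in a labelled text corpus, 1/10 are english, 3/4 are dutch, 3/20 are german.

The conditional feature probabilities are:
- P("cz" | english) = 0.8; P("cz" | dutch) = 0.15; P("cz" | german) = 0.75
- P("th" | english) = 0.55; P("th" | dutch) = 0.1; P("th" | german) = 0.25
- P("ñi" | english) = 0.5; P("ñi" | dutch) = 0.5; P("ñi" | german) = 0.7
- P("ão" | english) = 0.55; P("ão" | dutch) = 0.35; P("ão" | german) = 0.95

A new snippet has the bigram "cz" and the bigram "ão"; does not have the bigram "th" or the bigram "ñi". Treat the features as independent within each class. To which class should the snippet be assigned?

german

english: 0.1 × 0.8 × (1−0.55) × (1−0.5) × 0.55 = 0.0099
dutch: 0.75 × 0.15 × (1−0.1) × (1−0.5) × 0.35 = 0.01771875
german: 0.15 × 0.75 × (1−0.25) × (1−0.7) × 0.95 = 0.024046875
Highest score → german.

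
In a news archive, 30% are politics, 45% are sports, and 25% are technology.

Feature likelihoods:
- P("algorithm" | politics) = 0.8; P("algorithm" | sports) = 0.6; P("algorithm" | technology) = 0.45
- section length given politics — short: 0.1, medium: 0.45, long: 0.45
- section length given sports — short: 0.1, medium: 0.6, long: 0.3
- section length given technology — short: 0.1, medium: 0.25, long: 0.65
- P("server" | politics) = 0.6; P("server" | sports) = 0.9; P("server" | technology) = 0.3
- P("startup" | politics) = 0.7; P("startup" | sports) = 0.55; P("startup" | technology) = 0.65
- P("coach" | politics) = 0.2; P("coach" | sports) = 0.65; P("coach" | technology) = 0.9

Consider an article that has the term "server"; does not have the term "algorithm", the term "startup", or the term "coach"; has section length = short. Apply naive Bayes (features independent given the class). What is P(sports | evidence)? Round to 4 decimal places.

politics: 0.3 × (1−0.8) × 0.1 × 0.6 × (1−0.7) × (1−0.2) = 0.000864
sports: 0.45 × (1−0.6) × 0.1 × 0.9 × (1−0.55) × (1−0.65) = 0.0025515
technology: 0.25 × (1−0.45) × 0.1 × 0.3 × (1−0.65) × (1−0.9) = 0.000144375
P(sports | x) = 0.0025515 / 0.003559875 ≈ 0.7167

0.7167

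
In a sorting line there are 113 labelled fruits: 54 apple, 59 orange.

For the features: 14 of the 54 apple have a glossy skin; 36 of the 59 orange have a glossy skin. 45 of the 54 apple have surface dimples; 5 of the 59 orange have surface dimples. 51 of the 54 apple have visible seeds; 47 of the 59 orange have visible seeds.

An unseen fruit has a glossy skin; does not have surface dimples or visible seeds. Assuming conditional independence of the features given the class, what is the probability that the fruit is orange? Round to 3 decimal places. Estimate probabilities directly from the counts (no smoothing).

0.981

apple: (54/113) × (14/54) × (9/54) × (3/54) ≈ 0.00114716
orange: (59/113) × (36/59) × (54/59) × (12/59) ≈ 0.0593055
P(orange | x) = 0.0593055 / 0.06045266 ≈ 0.981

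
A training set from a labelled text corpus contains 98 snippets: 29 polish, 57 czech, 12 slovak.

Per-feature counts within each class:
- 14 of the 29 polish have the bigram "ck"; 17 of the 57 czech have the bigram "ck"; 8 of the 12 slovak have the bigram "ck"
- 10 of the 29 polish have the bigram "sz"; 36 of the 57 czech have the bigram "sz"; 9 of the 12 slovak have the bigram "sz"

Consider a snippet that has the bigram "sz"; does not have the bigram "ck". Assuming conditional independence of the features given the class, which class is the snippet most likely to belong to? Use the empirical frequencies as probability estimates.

polish: (29/98) × (15/29) × (10/29) ≈ 0.0527797
czech: (57/98) × (40/57) × (36/57) ≈ 0.257787
slovak: (12/98) × (4/12) × (9/12) ≈ 0.0306122
Highest score → czech.

czech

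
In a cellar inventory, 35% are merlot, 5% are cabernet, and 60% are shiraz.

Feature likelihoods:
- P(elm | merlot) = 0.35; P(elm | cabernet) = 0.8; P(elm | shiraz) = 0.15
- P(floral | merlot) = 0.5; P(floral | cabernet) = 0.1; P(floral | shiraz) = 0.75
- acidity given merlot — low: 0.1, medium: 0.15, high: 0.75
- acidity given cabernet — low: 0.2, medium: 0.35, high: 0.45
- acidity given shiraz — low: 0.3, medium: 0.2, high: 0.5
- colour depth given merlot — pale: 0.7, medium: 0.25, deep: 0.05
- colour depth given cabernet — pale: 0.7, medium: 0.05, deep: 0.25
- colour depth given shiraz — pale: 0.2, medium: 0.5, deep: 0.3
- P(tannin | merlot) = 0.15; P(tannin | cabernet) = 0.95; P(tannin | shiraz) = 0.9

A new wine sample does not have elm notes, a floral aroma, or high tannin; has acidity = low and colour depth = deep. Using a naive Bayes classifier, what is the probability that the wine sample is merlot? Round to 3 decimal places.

0.292

merlot: 0.35 × (1−0.35) × (1−0.5) × 0.1 × 0.05 × (1−0.15) = 0.0004834375
cabernet: 0.05 × (1−0.8) × (1−0.1) × 0.2 × 0.25 × (1−0.95) = 0.0000225
shiraz: 0.6 × (1−0.15) × (1−0.75) × 0.3 × 0.3 × (1−0.9) = 0.0011475
P(merlot | x) = 0.0004834375 / 0.0016534375 ≈ 0.292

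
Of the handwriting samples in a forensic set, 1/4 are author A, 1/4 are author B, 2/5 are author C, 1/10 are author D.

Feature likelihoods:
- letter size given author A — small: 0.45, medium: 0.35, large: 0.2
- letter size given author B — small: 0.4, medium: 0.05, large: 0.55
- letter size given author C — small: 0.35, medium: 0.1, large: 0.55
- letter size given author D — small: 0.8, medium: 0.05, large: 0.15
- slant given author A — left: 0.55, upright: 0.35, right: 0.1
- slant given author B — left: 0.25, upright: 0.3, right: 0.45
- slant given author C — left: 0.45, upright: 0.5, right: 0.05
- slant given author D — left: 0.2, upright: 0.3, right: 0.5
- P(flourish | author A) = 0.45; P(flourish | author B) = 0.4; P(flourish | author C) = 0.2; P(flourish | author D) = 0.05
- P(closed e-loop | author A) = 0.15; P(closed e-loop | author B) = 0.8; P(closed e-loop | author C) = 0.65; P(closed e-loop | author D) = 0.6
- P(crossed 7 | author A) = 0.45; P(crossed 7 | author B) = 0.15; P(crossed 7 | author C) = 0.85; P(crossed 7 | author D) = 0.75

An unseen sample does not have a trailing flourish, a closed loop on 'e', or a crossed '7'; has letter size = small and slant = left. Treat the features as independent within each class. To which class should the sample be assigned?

author A

author A: 0.25 × 0.45 × 0.55 × (1−0.45) × (1−0.15) × (1−0.45) = 0.015909609375
author B: 0.25 × 0.4 × 0.25 × (1−0.4) × (1−0.8) × (1−0.15) = 0.00255
author C: 0.4 × 0.35 × 0.45 × (1−0.2) × (1−0.65) × (1−0.85) = 0.002646
author D: 0.1 × 0.8 × 0.2 × (1−0.05) × (1−0.6) × (1−0.75) = 0.00152
Highest score → author A.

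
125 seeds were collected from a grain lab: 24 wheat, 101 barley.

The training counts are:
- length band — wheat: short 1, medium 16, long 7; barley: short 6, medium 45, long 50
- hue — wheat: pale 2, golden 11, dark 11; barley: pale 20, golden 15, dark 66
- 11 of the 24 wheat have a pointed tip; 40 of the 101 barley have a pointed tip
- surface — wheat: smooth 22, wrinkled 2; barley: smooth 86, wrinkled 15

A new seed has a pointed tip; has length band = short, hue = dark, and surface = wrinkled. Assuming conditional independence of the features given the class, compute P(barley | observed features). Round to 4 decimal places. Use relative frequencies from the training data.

0.9294

wheat: (24/125) × (1/24) × (11/24) × (11/24) × (2/24) ≈ 0.000140046
barley: (101/125) × (6/101) × (66/101) × (40/101) × (15/101) ≈ 0.0018449
P(barley | x) = 0.0018449 / 0.001984946 ≈ 0.9294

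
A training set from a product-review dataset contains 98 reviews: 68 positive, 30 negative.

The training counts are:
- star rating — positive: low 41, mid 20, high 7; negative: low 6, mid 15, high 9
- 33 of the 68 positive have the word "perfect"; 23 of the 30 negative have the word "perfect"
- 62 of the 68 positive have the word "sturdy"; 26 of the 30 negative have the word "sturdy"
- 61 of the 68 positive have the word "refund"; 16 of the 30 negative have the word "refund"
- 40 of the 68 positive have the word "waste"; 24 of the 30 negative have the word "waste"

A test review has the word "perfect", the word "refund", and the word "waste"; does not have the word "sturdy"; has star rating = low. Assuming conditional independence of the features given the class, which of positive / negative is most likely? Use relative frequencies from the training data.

positive: (68/98) × (41/68) × (33/68) × (6/68) × (61/68) × (40/68) ≈ 0.00945316
negative: (30/98) × (6/30) × (23/30) × (4/30) × (16/30) × (24/30) ≈ 0.00267029
Highest score → positive.

positive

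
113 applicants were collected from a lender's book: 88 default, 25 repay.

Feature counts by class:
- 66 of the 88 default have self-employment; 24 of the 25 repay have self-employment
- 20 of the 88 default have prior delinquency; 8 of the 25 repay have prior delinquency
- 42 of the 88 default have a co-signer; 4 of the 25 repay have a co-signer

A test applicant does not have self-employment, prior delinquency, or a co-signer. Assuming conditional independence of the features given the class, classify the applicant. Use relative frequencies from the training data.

default

default: (88/113) × (22/88) × (68/88) × (46/88) ≈ 0.0786404
repay: (25/113) × (1/25) × (17/25) × (21/25) ≈ 0.00505487
Highest score → default.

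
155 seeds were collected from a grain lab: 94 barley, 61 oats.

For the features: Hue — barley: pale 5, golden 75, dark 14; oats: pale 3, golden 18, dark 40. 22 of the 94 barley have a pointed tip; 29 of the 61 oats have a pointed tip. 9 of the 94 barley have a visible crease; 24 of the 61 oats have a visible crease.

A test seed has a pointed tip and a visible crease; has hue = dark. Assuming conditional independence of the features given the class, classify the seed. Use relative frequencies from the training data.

oats

barley: (94/155) × (14/94) × (22/94) × (9/94) ≈ 0.00202398
oats: (61/155) × (40/61) × (29/61) × (24/61) ≈ 0.0482701
Highest score → oats.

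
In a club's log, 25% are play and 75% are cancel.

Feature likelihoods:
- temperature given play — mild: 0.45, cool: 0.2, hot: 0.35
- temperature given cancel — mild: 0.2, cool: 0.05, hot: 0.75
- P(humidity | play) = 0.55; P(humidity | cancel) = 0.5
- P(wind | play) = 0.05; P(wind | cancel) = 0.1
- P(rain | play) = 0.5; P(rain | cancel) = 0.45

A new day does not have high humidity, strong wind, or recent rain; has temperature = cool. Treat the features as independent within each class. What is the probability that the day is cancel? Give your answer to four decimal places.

play: 0.25 × 0.2 × (1−0.55) × (1−0.05) × (1−0.5) = 0.0106875
cancel: 0.75 × 0.05 × (1−0.5) × (1−0.1) × (1−0.45) = 0.00928125
P(cancel | x) = 0.00928125 / 0.01996875 ≈ 0.4648

0.4648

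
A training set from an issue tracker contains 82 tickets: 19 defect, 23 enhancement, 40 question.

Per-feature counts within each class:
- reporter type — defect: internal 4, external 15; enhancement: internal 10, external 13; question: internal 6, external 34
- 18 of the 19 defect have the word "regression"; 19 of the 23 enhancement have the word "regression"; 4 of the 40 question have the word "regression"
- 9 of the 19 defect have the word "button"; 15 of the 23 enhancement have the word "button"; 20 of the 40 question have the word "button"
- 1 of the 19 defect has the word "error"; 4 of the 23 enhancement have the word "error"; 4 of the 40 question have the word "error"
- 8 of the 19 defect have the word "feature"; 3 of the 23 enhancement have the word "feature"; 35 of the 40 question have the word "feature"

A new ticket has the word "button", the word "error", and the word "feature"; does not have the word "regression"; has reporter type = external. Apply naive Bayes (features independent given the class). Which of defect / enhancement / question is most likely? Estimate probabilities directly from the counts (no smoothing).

defect: (19/82) × (15/19) × (1/19) × (9/19) × (1/19) × (8/19) ≈ 0.000101064
enhancement: (23/82) × (13/23) × (4/23) × (15/23) × (4/23) × (3/23) ≈ 0.000407897
question: (40/82) × (34/40) × (36/40) × (20/40) × (4/40) × (35/40) ≈ 0.0163262
Highest score → question.

question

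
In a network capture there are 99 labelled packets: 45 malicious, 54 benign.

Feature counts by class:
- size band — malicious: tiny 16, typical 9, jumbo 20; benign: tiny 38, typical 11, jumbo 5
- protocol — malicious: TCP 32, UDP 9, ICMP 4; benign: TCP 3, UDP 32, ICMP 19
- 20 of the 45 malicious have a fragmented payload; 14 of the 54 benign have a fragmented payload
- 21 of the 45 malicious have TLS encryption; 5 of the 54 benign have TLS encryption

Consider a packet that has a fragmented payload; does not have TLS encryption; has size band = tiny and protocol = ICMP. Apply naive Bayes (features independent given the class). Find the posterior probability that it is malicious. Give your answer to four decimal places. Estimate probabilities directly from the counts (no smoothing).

0.0968

malicious: (45/99) × (16/45) × (4/45) × (20/45) × (24/45) ≈ 0.00340525
benign: (54/99) × (38/54) × (19/54) × (14/54) × (49/54) ≈ 0.031772
P(malicious | x) = 0.00340525 / 0.03517725 ≈ 0.0968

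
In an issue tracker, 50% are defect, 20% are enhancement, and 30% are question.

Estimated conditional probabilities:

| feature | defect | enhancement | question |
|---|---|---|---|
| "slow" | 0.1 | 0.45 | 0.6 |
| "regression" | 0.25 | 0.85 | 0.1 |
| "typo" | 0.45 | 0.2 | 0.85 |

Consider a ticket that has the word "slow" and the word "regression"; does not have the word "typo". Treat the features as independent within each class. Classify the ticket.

defect: 0.5 × 0.1 × 0.25 × (1−0.45) = 0.006875
enhancement: 0.2 × 0.45 × 0.85 × (1−0.2) = 0.0612
question: 0.3 × 0.6 × 0.1 × (1−0.85) = 0.0027
Highest score → enhancement.

enhancement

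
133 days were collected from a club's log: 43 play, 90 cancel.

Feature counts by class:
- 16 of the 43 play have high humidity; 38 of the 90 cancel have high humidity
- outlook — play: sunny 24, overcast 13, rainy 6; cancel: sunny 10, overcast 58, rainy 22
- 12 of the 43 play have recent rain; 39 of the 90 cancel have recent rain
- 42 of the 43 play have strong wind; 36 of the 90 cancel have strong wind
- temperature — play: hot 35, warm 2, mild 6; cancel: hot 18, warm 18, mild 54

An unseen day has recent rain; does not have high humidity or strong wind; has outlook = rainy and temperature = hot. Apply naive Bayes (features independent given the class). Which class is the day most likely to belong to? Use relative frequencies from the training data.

play: (43/133) × (27/43) × (6/43) × (12/43) × (1/43) × (35/43) ≈ 0.000149637
cancel: (90/133) × (52/90) × (22/90) × (39/90) × (54/90) × (18/90) ≈ 0.00496976
Highest score → cancel.

cancel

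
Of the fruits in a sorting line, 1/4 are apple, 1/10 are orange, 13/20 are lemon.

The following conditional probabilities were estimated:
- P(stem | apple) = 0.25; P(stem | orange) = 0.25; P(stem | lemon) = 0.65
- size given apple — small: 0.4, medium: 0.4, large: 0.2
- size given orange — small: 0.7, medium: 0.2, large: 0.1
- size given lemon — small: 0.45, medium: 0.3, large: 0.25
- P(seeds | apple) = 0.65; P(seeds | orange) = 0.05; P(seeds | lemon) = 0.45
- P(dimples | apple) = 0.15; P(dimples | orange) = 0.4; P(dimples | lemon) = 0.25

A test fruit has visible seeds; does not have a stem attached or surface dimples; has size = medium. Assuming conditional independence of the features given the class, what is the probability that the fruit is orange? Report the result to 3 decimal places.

0.007

apple: 0.25 × (1−0.25) × 0.4 × 0.65 × (1−0.15) = 0.0414375
orange: 0.1 × (1−0.25) × 0.2 × 0.05 × (1−0.4) = 0.00045
lemon: 0.65 × (1−0.65) × 0.3 × 0.45 × (1−0.25) = 0.023034375
P(orange | x) = 0.00045 / 0.064921875 ≈ 0.007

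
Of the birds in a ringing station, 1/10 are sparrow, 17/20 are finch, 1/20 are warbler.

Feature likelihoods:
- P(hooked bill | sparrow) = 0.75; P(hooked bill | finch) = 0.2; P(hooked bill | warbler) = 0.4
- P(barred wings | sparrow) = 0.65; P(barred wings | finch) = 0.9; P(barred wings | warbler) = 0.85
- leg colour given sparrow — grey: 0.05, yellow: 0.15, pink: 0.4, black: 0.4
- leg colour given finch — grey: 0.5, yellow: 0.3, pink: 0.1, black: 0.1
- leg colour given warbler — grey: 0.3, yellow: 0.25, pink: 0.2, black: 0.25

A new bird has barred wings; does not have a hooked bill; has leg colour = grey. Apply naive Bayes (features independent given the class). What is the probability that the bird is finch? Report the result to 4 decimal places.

0.9731

sparrow: 0.1 × (1−0.75) × 0.65 × 0.05 = 0.0008125
finch: 0.85 × (1−0.2) × 0.9 × 0.5 = 0.306
warbler: 0.05 × (1−0.4) × 0.85 × 0.3 = 0.00765
P(finch | x) = 0.306 / 0.3144625 ≈ 0.9731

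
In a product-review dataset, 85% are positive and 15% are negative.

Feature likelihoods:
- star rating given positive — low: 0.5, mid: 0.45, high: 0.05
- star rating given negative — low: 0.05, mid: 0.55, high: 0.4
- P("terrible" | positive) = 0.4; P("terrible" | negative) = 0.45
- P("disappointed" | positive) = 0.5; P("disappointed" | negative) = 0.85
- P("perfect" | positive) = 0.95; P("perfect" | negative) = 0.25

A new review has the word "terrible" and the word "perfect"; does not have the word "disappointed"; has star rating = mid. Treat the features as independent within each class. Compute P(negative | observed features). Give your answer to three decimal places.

0.019

positive: 0.85 × 0.45 × 0.4 × (1−0.5) × 0.95 = 0.072675
negative: 0.15 × 0.55 × 0.45 × (1−0.85) × 0.25 = 0.0013921875
P(negative | x) = 0.0013921875 / 0.0740671875 ≈ 0.019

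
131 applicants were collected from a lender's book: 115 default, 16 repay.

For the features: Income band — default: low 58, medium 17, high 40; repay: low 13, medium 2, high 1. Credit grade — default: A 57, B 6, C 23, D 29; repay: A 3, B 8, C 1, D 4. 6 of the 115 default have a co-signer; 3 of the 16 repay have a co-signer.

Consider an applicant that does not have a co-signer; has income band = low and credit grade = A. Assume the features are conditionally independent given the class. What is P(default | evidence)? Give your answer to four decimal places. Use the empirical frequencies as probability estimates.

0.9322

default: (115/131) × (58/115) × (57/115) × (109/115) ≈ 0.208
repay: (16/131) × (13/16) × (3/16) × (13/16) ≈ 0.0151181
P(default | x) = 0.208 / 0.2231181 ≈ 0.9322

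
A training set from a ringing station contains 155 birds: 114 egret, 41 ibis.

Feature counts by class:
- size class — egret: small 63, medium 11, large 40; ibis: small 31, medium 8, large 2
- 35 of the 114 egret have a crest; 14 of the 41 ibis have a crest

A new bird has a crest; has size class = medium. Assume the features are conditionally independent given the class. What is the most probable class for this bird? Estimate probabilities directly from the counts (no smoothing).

egret: (114/155) × (11/114) × (35/114) ≈ 0.0217883
ibis: (41/155) × (8/41) × (14/41) ≈ 0.0176239
Highest score → egret.

egret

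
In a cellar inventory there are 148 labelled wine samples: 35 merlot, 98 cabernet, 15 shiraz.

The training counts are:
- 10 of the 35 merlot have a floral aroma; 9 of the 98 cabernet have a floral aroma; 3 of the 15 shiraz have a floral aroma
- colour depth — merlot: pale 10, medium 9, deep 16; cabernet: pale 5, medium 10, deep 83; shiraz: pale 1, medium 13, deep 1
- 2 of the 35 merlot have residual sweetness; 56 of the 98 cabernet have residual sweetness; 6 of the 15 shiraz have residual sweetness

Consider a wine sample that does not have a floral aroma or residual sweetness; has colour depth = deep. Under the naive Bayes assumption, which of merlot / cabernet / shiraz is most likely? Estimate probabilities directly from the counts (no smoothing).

merlot: (35/148) × (25/35) × (16/35) × (33/35) ≈ 0.0728075
cabernet: (98/148) × (89/98) × (83/98) × (42/98) ≈ 0.218275
shiraz: (15/148) × (12/15) × (1/15) × (9/15) ≈ 0.00324324
Highest score → cabernet.

cabernet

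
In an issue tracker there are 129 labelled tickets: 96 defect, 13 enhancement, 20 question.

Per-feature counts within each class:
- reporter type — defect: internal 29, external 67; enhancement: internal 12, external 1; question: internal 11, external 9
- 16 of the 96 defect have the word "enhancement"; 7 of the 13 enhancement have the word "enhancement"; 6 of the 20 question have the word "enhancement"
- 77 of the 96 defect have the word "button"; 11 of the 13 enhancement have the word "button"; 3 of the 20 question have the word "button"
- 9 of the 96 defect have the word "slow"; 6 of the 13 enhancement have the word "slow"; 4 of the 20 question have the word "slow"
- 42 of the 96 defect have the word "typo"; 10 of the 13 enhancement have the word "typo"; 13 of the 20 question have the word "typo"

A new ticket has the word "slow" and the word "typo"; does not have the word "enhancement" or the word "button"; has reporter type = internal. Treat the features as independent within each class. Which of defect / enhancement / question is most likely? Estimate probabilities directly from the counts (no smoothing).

question

defect: (96/129) × (29/96) × (80/96) × (19/96) × (9/96) × (42/96) ≈ 0.00152075
enhancement: (13/129) × (12/13) × (6/13) × (2/13) × (6/13) × (10/13) ≈ 0.00234504
question: (20/129) × (11/20) × (14/20) × (17/20) × (4/20) × (13/20) ≈ 0.00659574
Highest score → question.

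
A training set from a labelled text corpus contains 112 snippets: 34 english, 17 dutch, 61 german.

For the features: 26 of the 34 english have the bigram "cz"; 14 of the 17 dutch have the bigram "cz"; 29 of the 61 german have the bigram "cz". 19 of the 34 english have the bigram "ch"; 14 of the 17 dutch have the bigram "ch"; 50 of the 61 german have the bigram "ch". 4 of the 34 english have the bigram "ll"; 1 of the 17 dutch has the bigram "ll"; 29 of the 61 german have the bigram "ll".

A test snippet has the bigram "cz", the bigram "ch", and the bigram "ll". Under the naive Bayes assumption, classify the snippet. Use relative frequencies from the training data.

german

english: (34/112) × (26/34) × (19/34) × (4/34) ≈ 0.015262
dutch: (17/112) × (14/17) × (14/17) × (1/17) ≈ 0.00605536
german: (61/112) × (29/61) × (50/61) × (29/61) ≈ 0.100899
Highest score → german.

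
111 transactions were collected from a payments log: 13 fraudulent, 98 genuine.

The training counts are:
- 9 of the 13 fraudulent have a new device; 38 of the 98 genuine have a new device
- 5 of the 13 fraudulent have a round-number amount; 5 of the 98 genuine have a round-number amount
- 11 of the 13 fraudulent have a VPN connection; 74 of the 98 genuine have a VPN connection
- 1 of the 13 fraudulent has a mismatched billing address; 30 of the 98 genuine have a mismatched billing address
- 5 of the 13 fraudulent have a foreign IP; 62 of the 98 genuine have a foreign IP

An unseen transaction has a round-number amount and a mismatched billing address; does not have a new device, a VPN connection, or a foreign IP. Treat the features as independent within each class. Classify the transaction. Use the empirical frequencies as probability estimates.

fraudulent: (13/111) × (4/13) × (5/13) × (2/13) × (1/13) × (8/13) ≈ 0.000100938
genuine: (98/111) × (60/98) × (5/98) × (24/98) × (30/98) × (36/98) ≈ 0.000759502
Highest score → genuine.

genuine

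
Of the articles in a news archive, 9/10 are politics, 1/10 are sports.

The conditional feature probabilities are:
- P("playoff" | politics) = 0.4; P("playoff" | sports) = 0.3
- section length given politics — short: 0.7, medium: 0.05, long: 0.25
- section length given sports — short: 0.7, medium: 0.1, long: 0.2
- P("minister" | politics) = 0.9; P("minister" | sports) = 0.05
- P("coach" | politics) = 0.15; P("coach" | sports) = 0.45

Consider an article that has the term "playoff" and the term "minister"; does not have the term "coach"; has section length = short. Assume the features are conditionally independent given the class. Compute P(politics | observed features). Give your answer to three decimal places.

politics: 0.9 × 0.4 × 0.7 × 0.9 × (1−0.15) = 0.19278
sports: 0.1 × 0.3 × 0.7 × 0.05 × (1−0.45) = 0.0005775
P(politics | x) = 0.19278 / 0.1933575 ≈ 0.997

0.997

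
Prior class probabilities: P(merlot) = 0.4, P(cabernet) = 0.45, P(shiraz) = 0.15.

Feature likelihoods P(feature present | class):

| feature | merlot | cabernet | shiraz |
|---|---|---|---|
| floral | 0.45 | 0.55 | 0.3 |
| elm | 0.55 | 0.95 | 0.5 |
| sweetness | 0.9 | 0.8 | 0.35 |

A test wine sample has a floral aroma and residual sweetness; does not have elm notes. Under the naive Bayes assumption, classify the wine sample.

merlot: 0.4 × 0.45 × (1−0.55) × 0.9 = 0.0729
cabernet: 0.45 × 0.55 × (1−0.95) × 0.8 = 0.0099
shiraz: 0.15 × 0.3 × (1−0.5) × 0.35 = 0.007875
Highest score → merlot.

merlot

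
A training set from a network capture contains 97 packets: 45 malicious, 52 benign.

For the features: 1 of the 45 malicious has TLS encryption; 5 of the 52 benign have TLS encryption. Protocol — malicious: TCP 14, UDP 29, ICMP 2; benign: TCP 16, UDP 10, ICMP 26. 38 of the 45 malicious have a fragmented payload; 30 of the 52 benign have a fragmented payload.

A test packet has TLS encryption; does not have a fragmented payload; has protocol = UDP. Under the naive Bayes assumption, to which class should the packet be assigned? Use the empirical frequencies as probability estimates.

malicious: (45/97) × (1/45) × (29/45) × (7/45) ≈ 0.00103347
benign: (52/97) × (5/52) × (10/52) × (22/52) ≈ 0.00419386
Highest score → benign.

benign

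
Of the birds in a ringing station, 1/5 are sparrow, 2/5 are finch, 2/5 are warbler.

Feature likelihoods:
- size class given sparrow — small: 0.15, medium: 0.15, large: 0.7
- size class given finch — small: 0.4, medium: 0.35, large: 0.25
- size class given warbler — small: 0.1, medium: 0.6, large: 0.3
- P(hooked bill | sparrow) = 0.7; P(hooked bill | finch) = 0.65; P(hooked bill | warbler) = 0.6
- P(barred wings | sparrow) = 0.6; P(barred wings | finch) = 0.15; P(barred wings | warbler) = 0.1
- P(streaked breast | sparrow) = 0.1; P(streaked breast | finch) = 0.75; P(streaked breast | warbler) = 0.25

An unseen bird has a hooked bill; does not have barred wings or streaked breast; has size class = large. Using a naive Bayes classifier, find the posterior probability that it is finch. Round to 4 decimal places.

0.1414

sparrow: 0.2 × 0.7 × 0.7 × (1−0.6) × (1−0.1) = 0.03528
finch: 0.4 × 0.25 × 0.65 × (1−0.15) × (1−0.75) = 0.0138125
warbler: 0.4 × 0.3 × 0.6 × (1−0.1) × (1−0.25) = 0.0486
P(finch | x) = 0.0138125 / 0.0976925 ≈ 0.1414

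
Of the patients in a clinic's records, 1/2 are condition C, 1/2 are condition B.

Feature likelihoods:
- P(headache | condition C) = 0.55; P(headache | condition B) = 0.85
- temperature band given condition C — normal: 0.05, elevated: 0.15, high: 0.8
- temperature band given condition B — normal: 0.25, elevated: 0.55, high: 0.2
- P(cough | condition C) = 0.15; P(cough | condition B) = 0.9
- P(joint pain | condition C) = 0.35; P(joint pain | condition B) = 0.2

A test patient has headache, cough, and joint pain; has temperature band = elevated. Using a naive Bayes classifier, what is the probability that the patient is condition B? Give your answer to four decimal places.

condition C: 0.5 × 0.55 × 0.15 × 0.15 × 0.35 = 0.002165625
condition B: 0.5 × 0.85 × 0.55 × 0.9 × 0.2 = 0.042075
P(condition B | x) = 0.042075 / 0.044240625 ≈ 0.9510

0.9510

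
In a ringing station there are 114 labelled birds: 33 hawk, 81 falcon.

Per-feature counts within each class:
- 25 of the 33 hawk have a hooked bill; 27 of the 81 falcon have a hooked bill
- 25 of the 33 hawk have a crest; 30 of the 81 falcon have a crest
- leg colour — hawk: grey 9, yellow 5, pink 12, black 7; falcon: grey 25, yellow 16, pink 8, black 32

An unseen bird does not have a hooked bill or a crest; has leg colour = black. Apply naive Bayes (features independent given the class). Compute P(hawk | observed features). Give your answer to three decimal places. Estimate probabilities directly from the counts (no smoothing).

hawk: (33/114) × (8/33) × (8/33) × (7/33) ≈ 0.00360865
falcon: (81/114) × (54/81) × (51/81) × (32/81) ≈ 0.117825
P(hawk | x) = 0.00360865 / 0.12143365 ≈ 0.030

0.030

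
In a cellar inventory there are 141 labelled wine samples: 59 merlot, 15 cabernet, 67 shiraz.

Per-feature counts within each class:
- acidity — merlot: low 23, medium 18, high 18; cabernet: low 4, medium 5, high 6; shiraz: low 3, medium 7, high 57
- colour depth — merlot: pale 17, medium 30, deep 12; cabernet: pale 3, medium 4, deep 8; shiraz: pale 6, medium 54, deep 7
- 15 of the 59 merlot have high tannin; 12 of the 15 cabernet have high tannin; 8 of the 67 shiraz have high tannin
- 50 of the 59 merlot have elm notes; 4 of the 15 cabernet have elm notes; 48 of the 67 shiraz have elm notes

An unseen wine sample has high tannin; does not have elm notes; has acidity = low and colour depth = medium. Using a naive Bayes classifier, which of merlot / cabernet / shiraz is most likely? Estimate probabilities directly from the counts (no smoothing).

merlot: (59/141) × (23/59) × (30/59) × (15/59) × (9/59) ≈ 0.00321668
cabernet: (15/141) × (4/15) × (4/15) × (12/15) × (11/15) ≈ 0.00443814
shiraz: (67/141) × (3/67) × (54/67) × (8/67) × (19/67) ≈ 0.000580651
Highest score → cabernet.

cabernet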